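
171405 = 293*585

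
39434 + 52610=92044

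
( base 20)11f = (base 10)435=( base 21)kf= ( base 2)110110011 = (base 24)i3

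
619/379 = 1+ 240/379 = 1.63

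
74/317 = 74/317 = 0.23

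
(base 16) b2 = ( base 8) 262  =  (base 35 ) 53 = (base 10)178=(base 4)2302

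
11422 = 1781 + 9641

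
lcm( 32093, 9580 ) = 641860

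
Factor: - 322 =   -  2^1*7^1*23^1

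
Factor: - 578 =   -  2^1 *17^2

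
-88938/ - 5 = 17787 + 3/5 = 17787.60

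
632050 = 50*12641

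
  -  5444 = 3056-8500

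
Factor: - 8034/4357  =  -2^1*3^1*13^1*103^1 * 4357^ ( - 1)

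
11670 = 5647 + 6023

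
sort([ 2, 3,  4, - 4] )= [ - 4, 2,  3, 4]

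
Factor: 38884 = 2^2*9721^1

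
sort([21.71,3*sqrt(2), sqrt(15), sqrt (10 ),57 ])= [sqrt( 10 ), sqrt( 15) , 3*sqrt( 2), 21.71,57] 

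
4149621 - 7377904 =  - 3228283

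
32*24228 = 775296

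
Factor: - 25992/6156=  -  38/9 = - 2^1*3^(-2)*19^1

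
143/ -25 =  - 6+7/25  =  -5.72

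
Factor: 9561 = 3^1*3187^1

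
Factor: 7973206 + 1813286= 2^2*3^2*17^1*15991^1= 9786492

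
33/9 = 3+ 2/3  =  3.67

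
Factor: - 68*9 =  - 612 = - 2^2*3^2*17^1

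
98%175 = 98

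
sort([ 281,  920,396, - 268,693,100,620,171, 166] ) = [ - 268, 100,166, 171, 281,396, 620,693 , 920]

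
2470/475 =26/5 =5.20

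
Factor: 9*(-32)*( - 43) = 12384= 2^5*3^2 * 43^1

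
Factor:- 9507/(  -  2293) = 3^1*2293^(- 1)*3169^1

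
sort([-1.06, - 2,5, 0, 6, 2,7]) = [ - 2, - 1.06,0, 2,5, 6,7 ] 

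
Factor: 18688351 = 11^1*23^1*73867^1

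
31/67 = 31/67  =  0.46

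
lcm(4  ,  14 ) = 28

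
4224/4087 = 1 +137/4087= 1.03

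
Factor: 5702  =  2^1*2851^1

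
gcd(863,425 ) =1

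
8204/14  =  586 =586.00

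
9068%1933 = 1336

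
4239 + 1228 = 5467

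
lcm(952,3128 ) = 21896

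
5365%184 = 29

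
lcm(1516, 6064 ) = 6064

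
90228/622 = 45114/311=145.06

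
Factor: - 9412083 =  - 3^2*23^1*41^1*1109^1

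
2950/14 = 210  +  5/7 = 210.71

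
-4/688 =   -  1 + 171/172 = -0.01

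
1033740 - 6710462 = - 5676722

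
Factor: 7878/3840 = 2^( - 7)*5^( - 1) * 13^1*101^1 = 1313/640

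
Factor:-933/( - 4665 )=5^( - 1)  =  1/5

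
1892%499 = 395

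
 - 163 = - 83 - 80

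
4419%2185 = 49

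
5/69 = 5/69 = 0.07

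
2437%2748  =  2437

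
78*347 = 27066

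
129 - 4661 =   -  4532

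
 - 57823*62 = -3585026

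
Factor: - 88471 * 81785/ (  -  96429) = 7235600735/96429 = 3^ ( - 1)* 5^1 * 11^1*1487^1*32143^( - 1 )*88471^1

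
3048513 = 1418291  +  1630222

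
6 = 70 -64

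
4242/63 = 202/3 = 67.33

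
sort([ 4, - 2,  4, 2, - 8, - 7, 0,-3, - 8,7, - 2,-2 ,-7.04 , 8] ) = [ - 8, - 8, - 7.04, - 7, - 3, - 2,- 2  , - 2 , 0, 2, 4, 4, 7, 8 ]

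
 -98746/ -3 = 32915 + 1/3 = 32915.33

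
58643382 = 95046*617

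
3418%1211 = 996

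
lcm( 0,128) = 0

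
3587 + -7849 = -4262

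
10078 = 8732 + 1346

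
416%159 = 98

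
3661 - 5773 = -2112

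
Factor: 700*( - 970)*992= - 673568000  =  - 2^8*5^3*7^1*31^1*97^1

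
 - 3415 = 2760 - 6175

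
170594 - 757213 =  - 586619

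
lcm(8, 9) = 72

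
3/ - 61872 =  - 1 + 20623/20624 = - 0.00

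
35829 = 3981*9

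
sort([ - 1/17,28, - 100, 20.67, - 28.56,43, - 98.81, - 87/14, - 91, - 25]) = [ - 100, - 98.81, - 91,-28.56, - 25, - 87/14, - 1/17,20.67 , 28, 43 ]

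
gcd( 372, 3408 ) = 12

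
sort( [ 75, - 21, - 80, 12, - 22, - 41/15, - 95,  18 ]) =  [ - 95, - 80,  -  22, - 21,-41/15,12, 18,75]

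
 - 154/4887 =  - 1+4733/4887= - 0.03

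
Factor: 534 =2^1*3^1*89^1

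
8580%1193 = 229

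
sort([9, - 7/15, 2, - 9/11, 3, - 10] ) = [ -10,- 9/11, - 7/15,2, 3, 9]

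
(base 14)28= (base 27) 19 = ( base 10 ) 36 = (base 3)1100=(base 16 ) 24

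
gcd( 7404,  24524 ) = 4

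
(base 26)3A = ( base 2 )1011000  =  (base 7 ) 154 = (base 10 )88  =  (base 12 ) 74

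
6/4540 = 3/2270= 0.00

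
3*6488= 19464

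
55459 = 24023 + 31436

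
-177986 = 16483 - 194469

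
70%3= 1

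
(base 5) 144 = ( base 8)61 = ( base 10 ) 49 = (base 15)34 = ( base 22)25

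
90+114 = 204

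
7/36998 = 7/36998 = 0.00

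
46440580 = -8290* (  -  5602 ) 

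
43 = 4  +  39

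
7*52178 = 365246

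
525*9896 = 5195400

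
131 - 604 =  - 473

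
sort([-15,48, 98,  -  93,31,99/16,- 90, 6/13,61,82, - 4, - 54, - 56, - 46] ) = [ - 93,- 90,-56, - 54 , - 46 ,-15 , -4,6/13,  99/16,31,48,61, 82, 98] 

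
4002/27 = 1334/9= 148.22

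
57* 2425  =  138225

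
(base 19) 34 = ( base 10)61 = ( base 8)75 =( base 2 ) 111101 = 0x3D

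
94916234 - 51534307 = 43381927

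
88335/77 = 1147 + 16/77 =1147.21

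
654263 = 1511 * 433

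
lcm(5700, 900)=17100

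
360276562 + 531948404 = 892224966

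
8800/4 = 2200 = 2200.00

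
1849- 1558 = 291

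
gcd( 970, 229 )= 1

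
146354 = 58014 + 88340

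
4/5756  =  1/1439 =0.00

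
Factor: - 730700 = - 2^2*5^2*7307^1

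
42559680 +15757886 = 58317566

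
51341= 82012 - 30671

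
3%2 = 1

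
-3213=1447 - 4660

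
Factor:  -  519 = -3^1*173^1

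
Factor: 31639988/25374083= 2^2*7^( - 1 )*23^( - 1 )*173^( - 1 )*911^(-1 )  *1823^1* 4339^1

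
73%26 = 21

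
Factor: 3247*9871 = 32051137 = 17^1*191^1*9871^1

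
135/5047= 135/5047 = 0.03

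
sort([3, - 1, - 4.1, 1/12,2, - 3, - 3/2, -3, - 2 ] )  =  [ - 4.1,-3, -3,  -  2,  -  3/2, - 1,1/12, 2,3 ] 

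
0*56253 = 0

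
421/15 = 28 + 1/15 = 28.07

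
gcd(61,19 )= 1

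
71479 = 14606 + 56873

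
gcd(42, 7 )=7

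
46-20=26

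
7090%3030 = 1030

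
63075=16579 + 46496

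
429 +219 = 648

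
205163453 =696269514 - 491106061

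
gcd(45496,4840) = 968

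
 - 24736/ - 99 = 249+85/99 = 249.86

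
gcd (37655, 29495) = 85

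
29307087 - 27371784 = 1935303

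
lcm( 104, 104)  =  104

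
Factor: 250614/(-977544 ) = -13923/54308  =  -2^(- 2 )*3^2*7^1 * 13^1 * 17^1*13577^( - 1 )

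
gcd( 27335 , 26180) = 385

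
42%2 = 0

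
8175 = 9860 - 1685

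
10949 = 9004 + 1945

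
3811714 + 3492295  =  7304009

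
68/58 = 34/29 = 1.17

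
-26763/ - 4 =26763/4 = 6690.75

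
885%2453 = 885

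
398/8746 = 199/4373 = 0.05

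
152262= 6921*22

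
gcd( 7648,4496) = 16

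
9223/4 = 2305 + 3/4 = 2305.75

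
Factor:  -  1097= - 1097^1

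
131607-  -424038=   555645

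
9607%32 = 7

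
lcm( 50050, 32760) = 1801800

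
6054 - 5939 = 115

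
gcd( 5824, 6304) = 32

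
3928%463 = 224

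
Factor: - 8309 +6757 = -2^4*97^1 = -1552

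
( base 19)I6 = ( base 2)101011100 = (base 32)AS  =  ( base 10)348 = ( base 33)ai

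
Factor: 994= 2^1*7^1*71^1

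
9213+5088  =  14301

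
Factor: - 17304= - 2^3* 3^1*7^1*103^1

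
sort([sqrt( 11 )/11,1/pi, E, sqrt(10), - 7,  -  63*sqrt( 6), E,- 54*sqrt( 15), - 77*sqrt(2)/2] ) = [-54 *sqrt ( 15 ), - 63*sqrt( 6 ), - 77*sqrt( 2)/2 , - 7, sqrt( 11)/11, 1/pi,E,  E , sqrt( 10)]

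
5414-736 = 4678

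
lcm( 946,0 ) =0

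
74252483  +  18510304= 92762787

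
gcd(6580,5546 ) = 94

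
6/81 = 2/27 = 0.07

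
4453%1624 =1205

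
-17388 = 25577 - 42965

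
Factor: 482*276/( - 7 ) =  - 2^3* 3^1*7^( - 1)*23^1*241^1 = - 133032/7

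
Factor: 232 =2^3*29^1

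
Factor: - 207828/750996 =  - 251^1*907^( - 1) = -251/907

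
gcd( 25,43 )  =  1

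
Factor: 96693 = 3^1 * 167^1 *193^1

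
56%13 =4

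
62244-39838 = 22406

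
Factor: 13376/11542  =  6688/5771 = 2^5 * 11^1*19^1*29^(  -  1)*199^( - 1) 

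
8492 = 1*8492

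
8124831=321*25311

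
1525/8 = 1525/8 = 190.62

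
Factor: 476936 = 2^3*59617^1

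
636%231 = 174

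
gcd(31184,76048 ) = 16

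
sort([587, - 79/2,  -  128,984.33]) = [-128,-79/2,587, 984.33 ]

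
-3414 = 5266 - 8680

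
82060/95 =863+15/19 = 863.79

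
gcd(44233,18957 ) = 6319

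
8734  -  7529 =1205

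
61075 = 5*12215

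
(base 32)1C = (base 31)1d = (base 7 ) 62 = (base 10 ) 44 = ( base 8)54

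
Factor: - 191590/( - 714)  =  3^( - 1 ) * 5^1 * 7^1*23^1 = 805/3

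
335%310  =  25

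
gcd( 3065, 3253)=1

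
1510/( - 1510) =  - 1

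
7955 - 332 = 7623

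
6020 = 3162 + 2858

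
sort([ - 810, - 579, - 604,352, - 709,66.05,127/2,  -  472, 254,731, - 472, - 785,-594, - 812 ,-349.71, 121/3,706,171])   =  [ - 812, - 810, - 785 , - 709, - 604,- 594, - 579, - 472,-472,  -  349.71,121/3, 127/2 , 66.05,171 , 254,352,706,731]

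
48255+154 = 48409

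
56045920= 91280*614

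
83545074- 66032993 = 17512081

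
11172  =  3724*3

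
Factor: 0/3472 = 0^1=0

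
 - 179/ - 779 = 179/779 = 0.23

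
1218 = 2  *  609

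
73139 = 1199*61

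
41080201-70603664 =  - 29523463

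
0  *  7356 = 0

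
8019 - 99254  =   - 91235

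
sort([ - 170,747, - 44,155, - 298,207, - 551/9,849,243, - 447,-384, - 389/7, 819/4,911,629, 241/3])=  [ - 447, - 384, - 298,-170 , - 551/9, - 389/7, - 44, 241/3,  155, 819/4,207, 243,629,747,  849,911] 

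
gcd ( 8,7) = 1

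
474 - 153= 321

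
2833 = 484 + 2349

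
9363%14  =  11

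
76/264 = 19/66 = 0.29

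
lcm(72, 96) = 288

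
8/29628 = 2/7407=0.00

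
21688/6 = 3614 + 2/3 = 3614.67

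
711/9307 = 711/9307 = 0.08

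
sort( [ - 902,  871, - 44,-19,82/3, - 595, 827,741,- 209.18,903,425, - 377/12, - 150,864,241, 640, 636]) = [ - 902, -595,-209.18,-150 , - 44  ,- 377/12,-19, 82/3, 241,425,636,640 , 741,827,864,871,903 ]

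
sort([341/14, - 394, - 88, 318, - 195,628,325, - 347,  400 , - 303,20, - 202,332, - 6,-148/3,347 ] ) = [ - 394,-347,-303, - 202, - 195,-88, - 148/3, - 6 , 20,341/14,318 , 325,332,347,400 , 628 ]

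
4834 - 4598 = 236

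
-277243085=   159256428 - 436499513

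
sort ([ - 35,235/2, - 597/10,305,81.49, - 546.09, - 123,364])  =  [ - 546.09, -123, - 597/10 ,-35 , 81.49,235/2,  305, 364 ] 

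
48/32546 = 24/16273 = 0.00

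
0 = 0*421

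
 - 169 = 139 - 308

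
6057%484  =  249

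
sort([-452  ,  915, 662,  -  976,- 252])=[ - 976, - 452, - 252, 662 , 915 ] 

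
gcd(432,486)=54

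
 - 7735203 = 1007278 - 8742481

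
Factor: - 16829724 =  - 2^2*3^1*1402477^1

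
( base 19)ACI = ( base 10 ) 3856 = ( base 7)14146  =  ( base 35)356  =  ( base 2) 111100010000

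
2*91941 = 183882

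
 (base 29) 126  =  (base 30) 105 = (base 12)635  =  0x389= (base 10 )905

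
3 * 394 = 1182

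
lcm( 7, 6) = 42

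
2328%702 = 222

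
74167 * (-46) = -3411682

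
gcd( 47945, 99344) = 1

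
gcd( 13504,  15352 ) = 8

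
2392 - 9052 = - 6660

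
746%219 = 89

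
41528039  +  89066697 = 130594736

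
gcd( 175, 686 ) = 7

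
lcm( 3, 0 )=0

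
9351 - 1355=7996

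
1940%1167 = 773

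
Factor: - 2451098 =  - 2^1*13^1*94273^1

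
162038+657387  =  819425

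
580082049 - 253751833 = 326330216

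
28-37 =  - 9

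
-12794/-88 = 145  +  17/44 = 145.39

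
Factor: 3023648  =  2^5 * 61^1 * 1549^1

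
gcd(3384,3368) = 8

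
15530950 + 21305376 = 36836326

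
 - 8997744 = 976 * ( - 9219) 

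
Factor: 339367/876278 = 2^(-1) * 7^1*13^(- 1)*33703^( - 1 )*48481^1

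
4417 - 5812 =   -  1395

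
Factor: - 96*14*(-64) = 2^12*3^1*7^1 = 86016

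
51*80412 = 4101012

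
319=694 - 375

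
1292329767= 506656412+785673355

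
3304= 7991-4687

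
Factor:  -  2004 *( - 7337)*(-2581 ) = - 2^2*3^1 * 11^1 * 23^1*29^2*89^1*167^1 = -37949341188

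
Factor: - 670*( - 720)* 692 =333820800 = 2^7*3^2 *5^2*67^1*173^1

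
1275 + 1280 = 2555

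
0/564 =0 = 0.00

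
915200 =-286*(-3200 ) 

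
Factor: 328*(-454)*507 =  -75498384 = -2^4*3^1*13^2*41^1*227^1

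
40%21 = 19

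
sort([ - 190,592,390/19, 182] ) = [ - 190,  390/19,182,592 ]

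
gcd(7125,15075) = 75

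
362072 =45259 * 8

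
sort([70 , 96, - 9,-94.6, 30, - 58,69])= [  -  94.6, - 58, -9, 30,69,70, 96 ] 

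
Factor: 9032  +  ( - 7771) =1261 = 13^1*97^1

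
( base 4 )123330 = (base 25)2ld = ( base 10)1788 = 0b11011111100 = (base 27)2C6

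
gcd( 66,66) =66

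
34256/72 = 4282/9 = 475.78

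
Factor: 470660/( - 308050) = -2^1*5^(-1)*61^( - 1)*233^1 = - 466/305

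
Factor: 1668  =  2^2*3^1*139^1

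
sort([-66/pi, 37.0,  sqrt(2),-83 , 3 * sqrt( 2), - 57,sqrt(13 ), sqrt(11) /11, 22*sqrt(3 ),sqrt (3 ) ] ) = [-83,- 57,-66/pi , sqrt(11)/11, sqrt( 2),sqrt( 3), sqrt ( 13 ),3*sqrt(2 ), 37.0,  22*sqrt(3 )]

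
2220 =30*74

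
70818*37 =2620266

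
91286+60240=151526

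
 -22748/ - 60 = 379  +  2/15 =379.13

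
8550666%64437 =44982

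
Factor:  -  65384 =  - 2^3*11^1*743^1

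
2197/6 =366+1/6 = 366.17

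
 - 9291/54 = -3097/18 = - 172.06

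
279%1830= 279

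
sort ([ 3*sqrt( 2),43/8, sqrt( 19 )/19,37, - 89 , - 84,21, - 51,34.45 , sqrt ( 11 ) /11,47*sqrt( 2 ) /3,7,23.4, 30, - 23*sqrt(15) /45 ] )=[ - 89, - 84, -51, - 23 * sqrt( 15) /45,sqrt( 19) /19,sqrt( 11)/11, 3*sqrt( 2), 43/8,  7 , 21, 47 * sqrt(2)/3, 23.4,30, 34.45,37]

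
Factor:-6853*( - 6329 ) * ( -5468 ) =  - 237161579116= - 2^2 * 7^1 * 11^1*89^1 *1367^1*6329^1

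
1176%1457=1176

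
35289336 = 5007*7048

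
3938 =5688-1750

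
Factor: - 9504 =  - 2^5 * 3^3 * 11^1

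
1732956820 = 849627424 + 883329396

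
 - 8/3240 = -1 + 404/405 = -0.00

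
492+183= 675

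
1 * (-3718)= -3718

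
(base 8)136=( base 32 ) 2U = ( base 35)2O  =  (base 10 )94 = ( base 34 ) 2q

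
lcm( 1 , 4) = 4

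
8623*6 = 51738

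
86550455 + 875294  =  87425749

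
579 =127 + 452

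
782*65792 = 51449344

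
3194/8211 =3194/8211 = 0.39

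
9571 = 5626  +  3945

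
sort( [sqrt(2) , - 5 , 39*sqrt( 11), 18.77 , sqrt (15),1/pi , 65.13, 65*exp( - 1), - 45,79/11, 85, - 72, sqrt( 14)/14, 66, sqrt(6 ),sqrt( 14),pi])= [ - 72, -45 , - 5,sqrt(14 ) /14,  1/pi , sqrt( 2), sqrt( 6),pi, sqrt(14), sqrt( 15) , 79/11,18.77,  65*exp( - 1), 65.13, 66,85 , 39*sqrt(11 ) ] 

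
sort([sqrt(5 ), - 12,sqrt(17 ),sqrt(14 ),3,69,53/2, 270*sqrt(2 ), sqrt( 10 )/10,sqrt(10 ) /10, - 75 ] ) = [  -  75, - 12,  sqrt(10)/10, sqrt( 10 ) /10,sqrt( 5 ),3,sqrt ( 14) , sqrt(17),53/2,69,  270*sqrt(2 ) ]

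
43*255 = 10965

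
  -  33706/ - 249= 33706/249 = 135.37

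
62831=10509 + 52322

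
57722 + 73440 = 131162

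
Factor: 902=2^1 * 11^1*41^1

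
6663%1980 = 723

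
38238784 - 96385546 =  - 58146762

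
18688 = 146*128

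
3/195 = 1/65 =0.02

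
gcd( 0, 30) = 30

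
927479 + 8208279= 9135758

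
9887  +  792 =10679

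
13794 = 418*33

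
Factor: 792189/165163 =801/167 = 3^2*89^1*167^( - 1)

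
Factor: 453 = 3^1*151^1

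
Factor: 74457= 3^2*8273^1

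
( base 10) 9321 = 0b10010001101001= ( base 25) eml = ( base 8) 22151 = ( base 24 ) g49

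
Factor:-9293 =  - 9293^1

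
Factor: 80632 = 2^3 * 10079^1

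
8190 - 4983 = 3207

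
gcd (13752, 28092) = 12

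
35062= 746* 47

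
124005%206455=124005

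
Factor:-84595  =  -5^1 *7^1*2417^1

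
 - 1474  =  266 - 1740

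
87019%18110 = 14579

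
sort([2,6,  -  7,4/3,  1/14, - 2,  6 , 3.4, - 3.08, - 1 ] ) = [-7,  -  3.08,-2, - 1,1/14, 4/3,2,3.4, 6, 6]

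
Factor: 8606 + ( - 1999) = 6607=6607^1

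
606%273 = 60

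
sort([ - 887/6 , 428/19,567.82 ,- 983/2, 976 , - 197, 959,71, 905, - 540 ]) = [- 540,  -  983/2, - 197,  -  887/6, 428/19, 71,567.82, 905 , 959,976 ]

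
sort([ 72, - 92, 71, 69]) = [ - 92  ,  69,71, 72] 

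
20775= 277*75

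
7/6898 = 7/6898 = 0.00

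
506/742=253/371= 0.68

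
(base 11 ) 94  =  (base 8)147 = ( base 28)3J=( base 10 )103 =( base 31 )3A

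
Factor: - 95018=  - 2^1 *7^1*11^1 * 617^1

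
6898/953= 7+227/953= 7.24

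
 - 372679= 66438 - 439117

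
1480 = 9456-7976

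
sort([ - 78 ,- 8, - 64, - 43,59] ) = [ - 78, - 64, - 43, - 8, 59]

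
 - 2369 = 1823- 4192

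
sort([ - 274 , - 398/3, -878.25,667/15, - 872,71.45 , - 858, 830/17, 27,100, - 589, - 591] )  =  [ - 878.25, - 872 , - 858 , - 591, -589, - 274, - 398/3,  27, 667/15,830/17, 71.45, 100]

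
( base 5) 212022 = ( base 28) 92P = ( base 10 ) 7137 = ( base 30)7rr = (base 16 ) 1be1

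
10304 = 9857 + 447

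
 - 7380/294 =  - 1230/49 = - 25.10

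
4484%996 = 500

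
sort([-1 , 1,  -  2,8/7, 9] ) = [ - 2, - 1, 1, 8/7, 9] 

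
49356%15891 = 1683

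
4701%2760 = 1941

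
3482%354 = 296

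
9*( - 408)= - 3672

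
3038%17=12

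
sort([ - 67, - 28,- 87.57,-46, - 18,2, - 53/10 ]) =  [-87.57 ,  -  67, - 46 ,-28, - 18, -53/10,2] 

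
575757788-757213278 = - 181455490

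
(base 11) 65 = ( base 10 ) 71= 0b1000111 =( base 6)155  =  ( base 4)1013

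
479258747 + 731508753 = 1210767500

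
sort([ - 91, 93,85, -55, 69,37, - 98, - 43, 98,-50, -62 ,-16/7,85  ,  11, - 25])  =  [-98, - 91, - 62, - 55, - 50,-43,-25,-16/7,11,37 , 69,85, 85,93,98 ] 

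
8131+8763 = 16894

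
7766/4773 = 1 + 2993/4773 = 1.63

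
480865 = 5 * 96173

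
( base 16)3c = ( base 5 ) 220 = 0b111100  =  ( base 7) 114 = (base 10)60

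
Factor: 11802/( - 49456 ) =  - 21/88 = -2^( -3 )*3^1 * 7^1*11^( - 1 ) 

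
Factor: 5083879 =5083879^1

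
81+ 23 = 104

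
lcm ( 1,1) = 1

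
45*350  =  15750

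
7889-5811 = 2078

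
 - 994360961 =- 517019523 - 477341438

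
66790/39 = 66790/39=1712.56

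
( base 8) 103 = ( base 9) 74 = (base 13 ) 52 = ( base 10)67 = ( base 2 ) 1000011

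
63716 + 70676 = 134392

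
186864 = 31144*6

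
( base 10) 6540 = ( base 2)1100110001100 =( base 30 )780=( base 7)25032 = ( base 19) I24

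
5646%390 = 186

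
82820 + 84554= 167374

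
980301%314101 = 37998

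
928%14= 4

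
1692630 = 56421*30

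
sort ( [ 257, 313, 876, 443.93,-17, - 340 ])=[ - 340, - 17,257,313, 443.93,876 ] 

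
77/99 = 7/9 = 0.78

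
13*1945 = 25285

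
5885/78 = 75 + 35/78 =75.45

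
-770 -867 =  - 1637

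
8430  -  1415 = 7015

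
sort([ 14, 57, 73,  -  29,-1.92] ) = [ - 29, - 1.92, 14, 57,73]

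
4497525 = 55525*81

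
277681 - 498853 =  - 221172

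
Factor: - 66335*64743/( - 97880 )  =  858945381/19576=2^( - 3)*3^1 * 7^1* 2447^( - 1) * 3083^1*13267^1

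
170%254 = 170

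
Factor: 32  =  2^5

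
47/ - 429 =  - 47/429 = - 0.11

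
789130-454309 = 334821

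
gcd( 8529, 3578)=1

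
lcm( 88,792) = 792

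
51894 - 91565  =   - 39671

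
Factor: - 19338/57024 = - 293/864 = - 2^ (-5 )*3^( - 3 )*293^1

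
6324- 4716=1608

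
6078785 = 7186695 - 1107910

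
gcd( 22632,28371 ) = 3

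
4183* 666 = 2785878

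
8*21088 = 168704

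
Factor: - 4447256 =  - 2^3*11^1*97^1 * 521^1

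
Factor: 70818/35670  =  407/205 = 5^ ( - 1)*11^1 * 37^1*41^( - 1 )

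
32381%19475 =12906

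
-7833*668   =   - 5232444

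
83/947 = 83/947= 0.09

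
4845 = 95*51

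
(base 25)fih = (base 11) 7438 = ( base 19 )1850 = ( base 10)9842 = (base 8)23162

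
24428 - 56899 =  - 32471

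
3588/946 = 1794/473 = 3.79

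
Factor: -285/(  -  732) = 95/244 = 2^( - 2)*5^1 * 19^1 * 61^( -1) 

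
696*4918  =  3422928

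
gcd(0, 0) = 0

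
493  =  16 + 477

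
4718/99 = 4718/99 = 47.66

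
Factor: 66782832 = 2^4*3^1*379^1*3671^1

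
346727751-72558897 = 274168854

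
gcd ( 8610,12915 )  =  4305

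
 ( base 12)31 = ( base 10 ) 37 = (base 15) 27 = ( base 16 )25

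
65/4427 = 65/4427=0.01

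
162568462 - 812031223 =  - 649462761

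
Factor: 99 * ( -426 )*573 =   -  2^1*3^4*11^1*71^1*191^1 = - 24165702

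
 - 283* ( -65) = 18395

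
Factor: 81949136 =2^4*5121821^1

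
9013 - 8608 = 405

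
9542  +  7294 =16836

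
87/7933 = 87/7933 = 0.01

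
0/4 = 0 = 0.00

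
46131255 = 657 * 70215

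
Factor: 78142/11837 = 2^1*7^( - 1)*19^(- 1)*439^1 = 878/133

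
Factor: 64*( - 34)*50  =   - 2^8*5^2*17^1 = - 108800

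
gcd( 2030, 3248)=406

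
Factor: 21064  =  2^3*2633^1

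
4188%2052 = 84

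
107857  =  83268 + 24589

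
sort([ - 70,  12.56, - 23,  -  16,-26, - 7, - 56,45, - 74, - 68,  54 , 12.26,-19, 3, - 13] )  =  [ - 74,-70, - 68, - 56,-26,-23, - 19, - 16, - 13, - 7, 3,12.26,12.56, 45, 54]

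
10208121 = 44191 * 231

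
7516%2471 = 103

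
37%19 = 18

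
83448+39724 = 123172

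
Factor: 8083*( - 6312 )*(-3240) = 165304463040=2^6*3^5*5^1*59^1*137^1 *263^1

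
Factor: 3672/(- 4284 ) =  - 2^1 * 3^1* 7^( -1 ) = - 6/7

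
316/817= 316/817 = 0.39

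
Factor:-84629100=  - 2^2*3^1*5^2*282097^1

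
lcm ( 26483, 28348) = 2012708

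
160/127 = 160/127 = 1.26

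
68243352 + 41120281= 109363633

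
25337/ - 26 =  - 975  +  1/2 = - 974.50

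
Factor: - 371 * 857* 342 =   -  108737874= - 2^1*3^2*7^1 * 19^1*53^1*857^1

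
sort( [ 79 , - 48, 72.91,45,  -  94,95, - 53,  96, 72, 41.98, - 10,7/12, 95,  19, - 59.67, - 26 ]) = [ - 94, -59.67, - 53, - 48,-26, - 10 , 7/12, 19 , 41.98,45, 72,72.91, 79, 95,95, 96 ]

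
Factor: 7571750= 2^1 * 5^3*31^1*977^1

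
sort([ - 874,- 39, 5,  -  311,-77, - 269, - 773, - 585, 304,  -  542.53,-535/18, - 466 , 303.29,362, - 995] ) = [ - 995, - 874, - 773, - 585,-542.53, - 466, - 311,  -  269, - 77, - 39,  -  535/18, 5,303.29, 304,362]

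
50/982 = 25/491 = 0.05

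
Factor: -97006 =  - 2^1 * 7^1*13^2*41^1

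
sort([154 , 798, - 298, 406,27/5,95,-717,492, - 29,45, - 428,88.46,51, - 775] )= [ - 775, - 717, - 428,-298,-29,27/5,45,51,88.46 , 95,154,406,492, 798 ]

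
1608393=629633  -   - 978760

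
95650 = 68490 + 27160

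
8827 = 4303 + 4524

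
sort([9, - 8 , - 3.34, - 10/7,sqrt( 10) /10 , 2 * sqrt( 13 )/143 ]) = [ - 8, - 3.34, - 10/7,2 * sqrt( 13 )/143, sqrt(10) /10,9 ]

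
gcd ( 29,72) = 1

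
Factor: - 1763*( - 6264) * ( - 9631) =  - 106359293592 = - 2^3*3^3 * 29^1 * 41^1 * 43^1*9631^1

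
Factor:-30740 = -2^2*5^1*29^1*53^1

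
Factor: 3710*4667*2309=39979342130 = 2^1*5^1*7^1*13^1*53^1*359^1*2309^1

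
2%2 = 0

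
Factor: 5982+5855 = 11837 = 7^1*19^1*89^1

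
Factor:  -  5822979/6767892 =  - 1940993/2255964 = - 2^( - 2 )*3^(-1 )*23^1*37^(  -  1 ) * 5081^( - 1)*84391^1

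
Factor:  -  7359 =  - 3^1*11^1*223^1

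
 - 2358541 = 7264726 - 9623267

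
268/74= 3  +  23/37 = 3.62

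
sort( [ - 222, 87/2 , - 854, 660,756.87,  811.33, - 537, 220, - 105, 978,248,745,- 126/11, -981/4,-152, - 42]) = [-854, - 537, - 981/4,  -  222, - 152,-105, - 42 ,-126/11 , 87/2,220,248,660,745, 756.87,811.33,978] 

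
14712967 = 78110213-63397246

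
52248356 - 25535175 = 26713181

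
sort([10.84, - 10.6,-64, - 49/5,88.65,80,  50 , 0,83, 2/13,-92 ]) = [ - 92, - 64, - 10.6, - 49/5,  0,2/13, 10.84, 50,80,  83,  88.65]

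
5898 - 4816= 1082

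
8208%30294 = 8208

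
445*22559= 10038755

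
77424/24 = 3226 = 3226.00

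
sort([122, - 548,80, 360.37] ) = [ - 548,80, 122,360.37] 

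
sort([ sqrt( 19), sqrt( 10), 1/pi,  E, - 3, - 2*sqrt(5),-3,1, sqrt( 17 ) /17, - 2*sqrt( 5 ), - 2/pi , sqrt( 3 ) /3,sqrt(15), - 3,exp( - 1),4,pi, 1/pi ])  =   [ - 2*sqrt (5), -2*sqrt( 5 ), -3, - 3, - 3, - 2/pi,  sqrt(17)/17, 1/pi,1/pi,exp ( - 1),sqrt( 3)/3,1,E, pi,sqrt( 10 )  ,  sqrt(15),4, sqrt ( 19)]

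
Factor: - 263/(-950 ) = 2^(-1)*5^(  -  2)*19^(  -  1 )*263^1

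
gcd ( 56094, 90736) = 2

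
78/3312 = 13/552 = 0.02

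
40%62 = 40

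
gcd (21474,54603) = 9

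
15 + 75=90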